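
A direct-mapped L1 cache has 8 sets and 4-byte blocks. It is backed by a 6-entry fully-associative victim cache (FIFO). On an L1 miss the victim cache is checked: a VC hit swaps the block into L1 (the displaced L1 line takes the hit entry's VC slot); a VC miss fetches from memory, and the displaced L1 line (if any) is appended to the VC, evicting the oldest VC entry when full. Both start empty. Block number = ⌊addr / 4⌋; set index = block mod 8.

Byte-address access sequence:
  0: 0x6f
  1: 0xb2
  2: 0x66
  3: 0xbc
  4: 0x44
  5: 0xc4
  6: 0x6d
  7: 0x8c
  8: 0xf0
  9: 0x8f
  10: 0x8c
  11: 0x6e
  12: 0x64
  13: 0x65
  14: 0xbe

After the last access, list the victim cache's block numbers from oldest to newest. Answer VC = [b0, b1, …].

VC = [49, 17, 35, 44]

0: 0x6f (blk 27, set 3) → MISS  vc=[]
1: 0xb2 (blk 44, set 4) → MISS  vc=[]
2: 0x66 (blk 25, set 1) → MISS  vc=[]
3: 0xbc (blk 47, set 7) → MISS  vc=[]
4: 0x44 (blk 17, set 1) → MISS  vc=[25]
5: 0xc4 (blk 49, set 1) → MISS  vc=[25, 17]
6: 0x6d (blk 27, set 3) → L1-HIT  vc=[25, 17]
7: 0x8c (blk 35, set 3) → MISS  vc=[25, 17, 27]
8: 0xf0 (blk 60, set 4) → MISS  vc=[25, 17, 27, 44]
9: 0x8f (blk 35, set 3) → L1-HIT  vc=[25, 17, 27, 44]
10: 0x8c (blk 35, set 3) → L1-HIT  vc=[25, 17, 27, 44]
11: 0x6e (blk 27, set 3) → VC-HIT  vc=[25, 17, 35, 44]
12: 0x64 (blk 25, set 1) → VC-HIT  vc=[49, 17, 35, 44]
13: 0x65 (blk 25, set 1) → L1-HIT  vc=[49, 17, 35, 44]
14: 0xbe (blk 47, set 7) → L1-HIT  vc=[49, 17, 35, 44]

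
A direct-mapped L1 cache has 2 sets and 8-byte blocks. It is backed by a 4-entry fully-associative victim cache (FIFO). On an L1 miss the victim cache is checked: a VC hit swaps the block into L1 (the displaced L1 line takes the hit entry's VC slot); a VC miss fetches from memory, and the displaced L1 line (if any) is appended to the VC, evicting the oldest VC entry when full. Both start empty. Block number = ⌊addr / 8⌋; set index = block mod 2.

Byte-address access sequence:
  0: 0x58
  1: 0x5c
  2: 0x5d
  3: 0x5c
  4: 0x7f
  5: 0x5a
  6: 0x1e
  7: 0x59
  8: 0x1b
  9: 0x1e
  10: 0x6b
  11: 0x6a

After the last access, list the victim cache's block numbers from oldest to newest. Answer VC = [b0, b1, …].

VC = [15, 11, 3]

  [0] addr=0x58 blk=11 s=1: MISS | VC []
  [1] addr=0x5c blk=11 s=1: L1-HIT | VC []
  [2] addr=0x5d blk=11 s=1: L1-HIT | VC []
  [3] addr=0x5c blk=11 s=1: L1-HIT | VC []
  [4] addr=0x7f blk=15 s=1: MISS | VC [11]
  [5] addr=0x5a blk=11 s=1: VC-HIT | VC [15]
  [6] addr=0x1e blk=3 s=1: MISS | VC [15, 11]
  [7] addr=0x59 blk=11 s=1: VC-HIT | VC [15, 3]
  [8] addr=0x1b blk=3 s=1: VC-HIT | VC [15, 11]
  [9] addr=0x1e blk=3 s=1: L1-HIT | VC [15, 11]
  [10] addr=0x6b blk=13 s=1: MISS | VC [15, 11, 3]
  [11] addr=0x6a blk=13 s=1: L1-HIT | VC [15, 11, 3]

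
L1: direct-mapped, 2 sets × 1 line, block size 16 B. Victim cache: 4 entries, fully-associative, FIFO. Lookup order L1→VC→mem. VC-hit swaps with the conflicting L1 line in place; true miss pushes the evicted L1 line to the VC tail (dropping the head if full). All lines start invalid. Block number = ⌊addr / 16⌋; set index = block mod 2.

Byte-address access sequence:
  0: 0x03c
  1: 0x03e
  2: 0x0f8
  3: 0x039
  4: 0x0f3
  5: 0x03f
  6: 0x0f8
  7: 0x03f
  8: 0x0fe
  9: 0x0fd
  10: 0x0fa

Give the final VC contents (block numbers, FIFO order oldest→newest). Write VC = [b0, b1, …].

0: 0x3c (blk 3, set 1) → MISS  vc=[]
1: 0x3e (blk 3, set 1) → L1-HIT  vc=[]
2: 0xf8 (blk 15, set 1) → MISS  vc=[3]
3: 0x39 (blk 3, set 1) → VC-HIT  vc=[15]
4: 0xf3 (blk 15, set 1) → VC-HIT  vc=[3]
5: 0x3f (blk 3, set 1) → VC-HIT  vc=[15]
6: 0xf8 (blk 15, set 1) → VC-HIT  vc=[3]
7: 0x3f (blk 3, set 1) → VC-HIT  vc=[15]
8: 0xfe (blk 15, set 1) → VC-HIT  vc=[3]
9: 0xfd (blk 15, set 1) → L1-HIT  vc=[3]
10: 0xfa (blk 15, set 1) → L1-HIT  vc=[3]

VC = [3]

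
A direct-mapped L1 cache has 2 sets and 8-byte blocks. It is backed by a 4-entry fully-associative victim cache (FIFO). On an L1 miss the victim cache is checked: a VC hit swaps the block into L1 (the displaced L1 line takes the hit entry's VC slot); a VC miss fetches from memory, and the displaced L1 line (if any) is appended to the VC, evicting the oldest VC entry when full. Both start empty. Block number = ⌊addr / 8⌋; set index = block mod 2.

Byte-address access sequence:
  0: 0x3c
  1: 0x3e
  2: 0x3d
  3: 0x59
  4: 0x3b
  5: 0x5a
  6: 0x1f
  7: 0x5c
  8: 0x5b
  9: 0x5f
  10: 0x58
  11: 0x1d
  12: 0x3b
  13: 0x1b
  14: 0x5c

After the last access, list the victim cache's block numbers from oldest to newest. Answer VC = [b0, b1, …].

0: 0x3c (blk 7, set 1) → MISS  vc=[]
1: 0x3e (blk 7, set 1) → L1-HIT  vc=[]
2: 0x3d (blk 7, set 1) → L1-HIT  vc=[]
3: 0x59 (blk 11, set 1) → MISS  vc=[7]
4: 0x3b (blk 7, set 1) → VC-HIT  vc=[11]
5: 0x5a (blk 11, set 1) → VC-HIT  vc=[7]
6: 0x1f (blk 3, set 1) → MISS  vc=[7, 11]
7: 0x5c (blk 11, set 1) → VC-HIT  vc=[7, 3]
8: 0x5b (blk 11, set 1) → L1-HIT  vc=[7, 3]
9: 0x5f (blk 11, set 1) → L1-HIT  vc=[7, 3]
10: 0x58 (blk 11, set 1) → L1-HIT  vc=[7, 3]
11: 0x1d (blk 3, set 1) → VC-HIT  vc=[7, 11]
12: 0x3b (blk 7, set 1) → VC-HIT  vc=[3, 11]
13: 0x1b (blk 3, set 1) → VC-HIT  vc=[7, 11]
14: 0x5c (blk 11, set 1) → VC-HIT  vc=[7, 3]

VC = [7, 3]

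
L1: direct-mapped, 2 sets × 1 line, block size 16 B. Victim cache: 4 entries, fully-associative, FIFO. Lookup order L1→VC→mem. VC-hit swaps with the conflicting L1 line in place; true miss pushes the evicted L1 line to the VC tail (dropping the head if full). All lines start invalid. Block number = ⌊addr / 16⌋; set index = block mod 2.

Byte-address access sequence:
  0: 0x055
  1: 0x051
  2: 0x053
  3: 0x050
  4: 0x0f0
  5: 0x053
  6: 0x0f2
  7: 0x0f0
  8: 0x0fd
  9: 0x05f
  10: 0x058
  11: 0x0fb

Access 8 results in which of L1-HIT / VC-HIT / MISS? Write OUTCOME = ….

OUTCOME = L1-HIT

0: 0x55 (blk 5, set 1) → MISS  vc=[]
1: 0x51 (blk 5, set 1) → L1-HIT  vc=[]
2: 0x53 (blk 5, set 1) → L1-HIT  vc=[]
3: 0x50 (blk 5, set 1) → L1-HIT  vc=[]
4: 0xf0 (blk 15, set 1) → MISS  vc=[5]
5: 0x53 (blk 5, set 1) → VC-HIT  vc=[15]
6: 0xf2 (blk 15, set 1) → VC-HIT  vc=[5]
7: 0xf0 (blk 15, set 1) → L1-HIT  vc=[5]
8: 0xfd (blk 15, set 1) → L1-HIT  vc=[5]
9: 0x5f (blk 5, set 1) → VC-HIT  vc=[15]
10: 0x58 (blk 5, set 1) → L1-HIT  vc=[15]
11: 0xfb (blk 15, set 1) → VC-HIT  vc=[5]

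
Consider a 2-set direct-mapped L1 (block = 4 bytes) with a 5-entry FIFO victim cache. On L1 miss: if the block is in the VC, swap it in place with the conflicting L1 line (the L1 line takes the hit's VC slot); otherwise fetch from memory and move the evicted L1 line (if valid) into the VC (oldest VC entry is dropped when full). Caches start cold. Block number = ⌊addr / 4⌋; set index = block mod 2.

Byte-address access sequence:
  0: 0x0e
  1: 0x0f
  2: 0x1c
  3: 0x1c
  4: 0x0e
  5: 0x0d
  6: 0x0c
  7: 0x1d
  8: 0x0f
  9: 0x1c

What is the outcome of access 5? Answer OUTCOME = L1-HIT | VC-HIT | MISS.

OUTCOME = L1-HIT

  [0] addr=0xe blk=3 s=1: MISS | VC []
  [1] addr=0xf blk=3 s=1: L1-HIT | VC []
  [2] addr=0x1c blk=7 s=1: MISS | VC [3]
  [3] addr=0x1c blk=7 s=1: L1-HIT | VC [3]
  [4] addr=0xe blk=3 s=1: VC-HIT | VC [7]
  [5] addr=0xd blk=3 s=1: L1-HIT | VC [7]
  [6] addr=0xc blk=3 s=1: L1-HIT | VC [7]
  [7] addr=0x1d blk=7 s=1: VC-HIT | VC [3]
  [8] addr=0xf blk=3 s=1: VC-HIT | VC [7]
  [9] addr=0x1c blk=7 s=1: VC-HIT | VC [3]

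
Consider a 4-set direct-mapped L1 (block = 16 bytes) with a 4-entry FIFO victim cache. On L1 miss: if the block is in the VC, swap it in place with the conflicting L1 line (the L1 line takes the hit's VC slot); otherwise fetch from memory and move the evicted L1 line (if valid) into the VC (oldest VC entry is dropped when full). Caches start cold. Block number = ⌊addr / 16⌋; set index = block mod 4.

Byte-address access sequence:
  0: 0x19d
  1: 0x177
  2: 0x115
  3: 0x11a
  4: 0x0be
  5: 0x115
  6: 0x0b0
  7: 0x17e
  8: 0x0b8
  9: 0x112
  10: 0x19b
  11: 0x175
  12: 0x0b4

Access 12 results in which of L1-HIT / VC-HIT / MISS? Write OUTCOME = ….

#0 0x19d→b25/s1 MISS; vc=[]
#1 0x177→b23/s3 MISS; vc=[]
#2 0x115→b17/s1 MISS; vc=[25]
#3 0x11a→b17/s1 L1-HIT; vc=[25]
#4 0xbe→b11/s3 MISS; vc=[25,23]
#5 0x115→b17/s1 L1-HIT; vc=[25,23]
#6 0xb0→b11/s3 L1-HIT; vc=[25,23]
#7 0x17e→b23/s3 VC-HIT; vc=[25,11]
#8 0xb8→b11/s3 VC-HIT; vc=[25,23]
#9 0x112→b17/s1 L1-HIT; vc=[25,23]
#10 0x19b→b25/s1 VC-HIT; vc=[17,23]
#11 0x175→b23/s3 VC-HIT; vc=[17,11]
#12 0xb4→b11/s3 VC-HIT; vc=[17,23]

OUTCOME = VC-HIT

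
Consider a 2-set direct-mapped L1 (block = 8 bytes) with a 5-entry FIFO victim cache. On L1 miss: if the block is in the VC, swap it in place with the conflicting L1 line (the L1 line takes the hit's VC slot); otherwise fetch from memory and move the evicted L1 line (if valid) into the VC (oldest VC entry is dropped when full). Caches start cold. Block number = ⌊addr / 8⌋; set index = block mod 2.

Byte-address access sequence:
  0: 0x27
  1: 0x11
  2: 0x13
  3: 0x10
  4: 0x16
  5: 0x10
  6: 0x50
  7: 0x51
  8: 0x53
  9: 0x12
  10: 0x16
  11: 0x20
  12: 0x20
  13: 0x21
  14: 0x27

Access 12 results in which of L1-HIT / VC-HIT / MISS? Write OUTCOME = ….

  [0] addr=0x27 blk=4 s=0: MISS | VC []
  [1] addr=0x11 blk=2 s=0: MISS | VC [4]
  [2] addr=0x13 blk=2 s=0: L1-HIT | VC [4]
  [3] addr=0x10 blk=2 s=0: L1-HIT | VC [4]
  [4] addr=0x16 blk=2 s=0: L1-HIT | VC [4]
  [5] addr=0x10 blk=2 s=0: L1-HIT | VC [4]
  [6] addr=0x50 blk=10 s=0: MISS | VC [4, 2]
  [7] addr=0x51 blk=10 s=0: L1-HIT | VC [4, 2]
  [8] addr=0x53 blk=10 s=0: L1-HIT | VC [4, 2]
  [9] addr=0x12 blk=2 s=0: VC-HIT | VC [4, 10]
  [10] addr=0x16 blk=2 s=0: L1-HIT | VC [4, 10]
  [11] addr=0x20 blk=4 s=0: VC-HIT | VC [2, 10]
  [12] addr=0x20 blk=4 s=0: L1-HIT | VC [2, 10]
  [13] addr=0x21 blk=4 s=0: L1-HIT | VC [2, 10]
  [14] addr=0x27 blk=4 s=0: L1-HIT | VC [2, 10]

OUTCOME = L1-HIT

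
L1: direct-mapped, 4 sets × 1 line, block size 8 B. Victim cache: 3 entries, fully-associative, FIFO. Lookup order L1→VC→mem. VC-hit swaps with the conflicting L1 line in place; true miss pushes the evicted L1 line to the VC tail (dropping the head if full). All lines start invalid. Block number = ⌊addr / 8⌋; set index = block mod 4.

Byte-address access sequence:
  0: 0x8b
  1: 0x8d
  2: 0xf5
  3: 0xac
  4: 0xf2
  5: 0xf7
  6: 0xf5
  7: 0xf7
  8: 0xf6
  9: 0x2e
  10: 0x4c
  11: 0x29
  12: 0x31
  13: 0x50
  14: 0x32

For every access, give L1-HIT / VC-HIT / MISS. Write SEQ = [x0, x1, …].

#0 0x8b→b17/s1 MISS; vc=[]
#1 0x8d→b17/s1 L1-HIT; vc=[]
#2 0xf5→b30/s2 MISS; vc=[]
#3 0xac→b21/s1 MISS; vc=[17]
#4 0xf2→b30/s2 L1-HIT; vc=[17]
#5 0xf7→b30/s2 L1-HIT; vc=[17]
#6 0xf5→b30/s2 L1-HIT; vc=[17]
#7 0xf7→b30/s2 L1-HIT; vc=[17]
#8 0xf6→b30/s2 L1-HIT; vc=[17]
#9 0x2e→b5/s1 MISS; vc=[17,21]
#10 0x4c→b9/s1 MISS; vc=[17,21,5]
#11 0x29→b5/s1 VC-HIT; vc=[17,21,9]
#12 0x31→b6/s2 MISS; vc=[21,9,30]
#13 0x50→b10/s2 MISS; vc=[9,30,6]
#14 0x32→b6/s2 VC-HIT; vc=[9,30,10]

SEQ = [MISS, L1-HIT, MISS, MISS, L1-HIT, L1-HIT, L1-HIT, L1-HIT, L1-HIT, MISS, MISS, VC-HIT, MISS, MISS, VC-HIT]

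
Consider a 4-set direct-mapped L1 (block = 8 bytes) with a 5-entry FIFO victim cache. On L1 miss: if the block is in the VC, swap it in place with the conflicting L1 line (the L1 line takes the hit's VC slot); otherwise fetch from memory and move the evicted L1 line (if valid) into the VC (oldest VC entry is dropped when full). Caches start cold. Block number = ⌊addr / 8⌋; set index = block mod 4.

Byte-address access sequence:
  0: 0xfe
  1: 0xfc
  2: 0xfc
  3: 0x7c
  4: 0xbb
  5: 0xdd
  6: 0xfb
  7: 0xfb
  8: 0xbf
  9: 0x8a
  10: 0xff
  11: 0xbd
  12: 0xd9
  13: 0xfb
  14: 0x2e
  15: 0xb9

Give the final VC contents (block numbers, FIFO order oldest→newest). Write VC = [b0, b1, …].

  [0] addr=0xfe blk=31 s=3: MISS | VC []
  [1] addr=0xfc blk=31 s=3: L1-HIT | VC []
  [2] addr=0xfc blk=31 s=3: L1-HIT | VC []
  [3] addr=0x7c blk=15 s=3: MISS | VC [31]
  [4] addr=0xbb blk=23 s=3: MISS | VC [31, 15]
  [5] addr=0xdd blk=27 s=3: MISS | VC [31, 15, 23]
  [6] addr=0xfb blk=31 s=3: VC-HIT | VC [27, 15, 23]
  [7] addr=0xfb blk=31 s=3: L1-HIT | VC [27, 15, 23]
  [8] addr=0xbf blk=23 s=3: VC-HIT | VC [27, 15, 31]
  [9] addr=0x8a blk=17 s=1: MISS | VC [27, 15, 31]
  [10] addr=0xff blk=31 s=3: VC-HIT | VC [27, 15, 23]
  [11] addr=0xbd blk=23 s=3: VC-HIT | VC [27, 15, 31]
  [12] addr=0xd9 blk=27 s=3: VC-HIT | VC [23, 15, 31]
  [13] addr=0xfb blk=31 s=3: VC-HIT | VC [23, 15, 27]
  [14] addr=0x2e blk=5 s=1: MISS | VC [23, 15, 27, 17]
  [15] addr=0xb9 blk=23 s=3: VC-HIT | VC [31, 15, 27, 17]

VC = [31, 15, 27, 17]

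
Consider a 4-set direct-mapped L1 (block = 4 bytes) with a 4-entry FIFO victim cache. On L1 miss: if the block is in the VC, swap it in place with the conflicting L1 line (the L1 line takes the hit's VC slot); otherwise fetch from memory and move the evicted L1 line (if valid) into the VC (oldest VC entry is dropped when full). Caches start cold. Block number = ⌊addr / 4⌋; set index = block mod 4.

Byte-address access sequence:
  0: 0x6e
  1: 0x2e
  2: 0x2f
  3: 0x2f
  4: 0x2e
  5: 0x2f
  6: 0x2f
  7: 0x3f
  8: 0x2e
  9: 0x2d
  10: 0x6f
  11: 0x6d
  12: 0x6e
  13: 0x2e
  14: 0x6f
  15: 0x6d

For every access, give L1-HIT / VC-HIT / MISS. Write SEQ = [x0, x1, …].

SEQ = [MISS, MISS, L1-HIT, L1-HIT, L1-HIT, L1-HIT, L1-HIT, MISS, VC-HIT, L1-HIT, VC-HIT, L1-HIT, L1-HIT, VC-HIT, VC-HIT, L1-HIT]

0: 0x6e (blk 27, set 3) → MISS  vc=[]
1: 0x2e (blk 11, set 3) → MISS  vc=[27]
2: 0x2f (blk 11, set 3) → L1-HIT  vc=[27]
3: 0x2f (blk 11, set 3) → L1-HIT  vc=[27]
4: 0x2e (blk 11, set 3) → L1-HIT  vc=[27]
5: 0x2f (blk 11, set 3) → L1-HIT  vc=[27]
6: 0x2f (blk 11, set 3) → L1-HIT  vc=[27]
7: 0x3f (blk 15, set 3) → MISS  vc=[27, 11]
8: 0x2e (blk 11, set 3) → VC-HIT  vc=[27, 15]
9: 0x2d (blk 11, set 3) → L1-HIT  vc=[27, 15]
10: 0x6f (blk 27, set 3) → VC-HIT  vc=[11, 15]
11: 0x6d (blk 27, set 3) → L1-HIT  vc=[11, 15]
12: 0x6e (blk 27, set 3) → L1-HIT  vc=[11, 15]
13: 0x2e (blk 11, set 3) → VC-HIT  vc=[27, 15]
14: 0x6f (blk 27, set 3) → VC-HIT  vc=[11, 15]
15: 0x6d (blk 27, set 3) → L1-HIT  vc=[11, 15]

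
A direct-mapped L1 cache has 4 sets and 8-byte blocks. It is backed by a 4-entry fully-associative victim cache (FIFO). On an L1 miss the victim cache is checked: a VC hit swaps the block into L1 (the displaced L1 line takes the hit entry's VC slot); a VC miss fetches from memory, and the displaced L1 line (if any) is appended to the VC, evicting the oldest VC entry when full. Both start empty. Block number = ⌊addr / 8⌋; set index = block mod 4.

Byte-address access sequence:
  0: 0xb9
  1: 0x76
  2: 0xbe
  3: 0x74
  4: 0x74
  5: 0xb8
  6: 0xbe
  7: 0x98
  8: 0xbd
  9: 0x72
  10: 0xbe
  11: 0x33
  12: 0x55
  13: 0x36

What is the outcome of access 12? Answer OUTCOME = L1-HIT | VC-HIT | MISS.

#0 0xb9→b23/s3 MISS; vc=[]
#1 0x76→b14/s2 MISS; vc=[]
#2 0xbe→b23/s3 L1-HIT; vc=[]
#3 0x74→b14/s2 L1-HIT; vc=[]
#4 0x74→b14/s2 L1-HIT; vc=[]
#5 0xb8→b23/s3 L1-HIT; vc=[]
#6 0xbe→b23/s3 L1-HIT; vc=[]
#7 0x98→b19/s3 MISS; vc=[23]
#8 0xbd→b23/s3 VC-HIT; vc=[19]
#9 0x72→b14/s2 L1-HIT; vc=[19]
#10 0xbe→b23/s3 L1-HIT; vc=[19]
#11 0x33→b6/s2 MISS; vc=[19,14]
#12 0x55→b10/s2 MISS; vc=[19,14,6]
#13 0x36→b6/s2 VC-HIT; vc=[19,14,10]

OUTCOME = MISS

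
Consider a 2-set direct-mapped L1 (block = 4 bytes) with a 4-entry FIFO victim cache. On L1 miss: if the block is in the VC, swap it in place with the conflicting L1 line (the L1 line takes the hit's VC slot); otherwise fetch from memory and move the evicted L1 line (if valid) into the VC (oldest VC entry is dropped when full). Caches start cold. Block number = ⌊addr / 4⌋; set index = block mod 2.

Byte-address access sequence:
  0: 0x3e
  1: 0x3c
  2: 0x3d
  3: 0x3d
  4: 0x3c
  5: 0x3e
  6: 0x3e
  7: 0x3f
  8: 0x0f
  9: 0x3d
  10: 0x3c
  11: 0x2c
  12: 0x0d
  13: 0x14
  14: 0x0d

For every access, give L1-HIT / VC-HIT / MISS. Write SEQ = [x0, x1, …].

0: 0x3e (blk 15, set 1) → MISS  vc=[]
1: 0x3c (blk 15, set 1) → L1-HIT  vc=[]
2: 0x3d (blk 15, set 1) → L1-HIT  vc=[]
3: 0x3d (blk 15, set 1) → L1-HIT  vc=[]
4: 0x3c (blk 15, set 1) → L1-HIT  vc=[]
5: 0x3e (blk 15, set 1) → L1-HIT  vc=[]
6: 0x3e (blk 15, set 1) → L1-HIT  vc=[]
7: 0x3f (blk 15, set 1) → L1-HIT  vc=[]
8: 0xf (blk 3, set 1) → MISS  vc=[15]
9: 0x3d (blk 15, set 1) → VC-HIT  vc=[3]
10: 0x3c (blk 15, set 1) → L1-HIT  vc=[3]
11: 0x2c (blk 11, set 1) → MISS  vc=[3, 15]
12: 0xd (blk 3, set 1) → VC-HIT  vc=[11, 15]
13: 0x14 (blk 5, set 1) → MISS  vc=[11, 15, 3]
14: 0xd (blk 3, set 1) → VC-HIT  vc=[11, 15, 5]

SEQ = [MISS, L1-HIT, L1-HIT, L1-HIT, L1-HIT, L1-HIT, L1-HIT, L1-HIT, MISS, VC-HIT, L1-HIT, MISS, VC-HIT, MISS, VC-HIT]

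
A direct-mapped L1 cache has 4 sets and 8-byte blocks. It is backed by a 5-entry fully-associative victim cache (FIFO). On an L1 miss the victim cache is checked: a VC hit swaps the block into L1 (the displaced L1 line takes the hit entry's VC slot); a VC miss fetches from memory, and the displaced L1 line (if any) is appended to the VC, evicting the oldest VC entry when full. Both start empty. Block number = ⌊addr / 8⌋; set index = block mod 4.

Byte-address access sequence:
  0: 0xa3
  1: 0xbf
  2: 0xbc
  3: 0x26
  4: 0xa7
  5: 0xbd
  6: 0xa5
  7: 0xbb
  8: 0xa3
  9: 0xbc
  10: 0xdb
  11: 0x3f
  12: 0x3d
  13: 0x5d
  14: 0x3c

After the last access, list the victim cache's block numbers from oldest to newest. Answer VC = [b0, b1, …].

  [0] addr=0xa3 blk=20 s=0: MISS | VC []
  [1] addr=0xbf blk=23 s=3: MISS | VC []
  [2] addr=0xbc blk=23 s=3: L1-HIT | VC []
  [3] addr=0x26 blk=4 s=0: MISS | VC [20]
  [4] addr=0xa7 blk=20 s=0: VC-HIT | VC [4]
  [5] addr=0xbd blk=23 s=3: L1-HIT | VC [4]
  [6] addr=0xa5 blk=20 s=0: L1-HIT | VC [4]
  [7] addr=0xbb blk=23 s=3: L1-HIT | VC [4]
  [8] addr=0xa3 blk=20 s=0: L1-HIT | VC [4]
  [9] addr=0xbc blk=23 s=3: L1-HIT | VC [4]
  [10] addr=0xdb blk=27 s=3: MISS | VC [4, 23]
  [11] addr=0x3f blk=7 s=3: MISS | VC [4, 23, 27]
  [12] addr=0x3d blk=7 s=3: L1-HIT | VC [4, 23, 27]
  [13] addr=0x5d blk=11 s=3: MISS | VC [4, 23, 27, 7]
  [14] addr=0x3c blk=7 s=3: VC-HIT | VC [4, 23, 27, 11]

VC = [4, 23, 27, 11]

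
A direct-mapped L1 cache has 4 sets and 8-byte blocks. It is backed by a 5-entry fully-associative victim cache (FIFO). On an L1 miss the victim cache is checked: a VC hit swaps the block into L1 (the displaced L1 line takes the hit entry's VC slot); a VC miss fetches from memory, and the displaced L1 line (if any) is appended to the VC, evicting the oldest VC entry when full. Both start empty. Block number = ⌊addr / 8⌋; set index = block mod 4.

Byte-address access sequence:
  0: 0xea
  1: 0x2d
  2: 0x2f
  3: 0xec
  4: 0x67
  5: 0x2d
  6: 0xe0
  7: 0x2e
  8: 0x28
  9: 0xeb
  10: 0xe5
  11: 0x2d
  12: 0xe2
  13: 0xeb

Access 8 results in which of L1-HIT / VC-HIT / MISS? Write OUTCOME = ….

#0 0xea→b29/s1 MISS; vc=[]
#1 0x2d→b5/s1 MISS; vc=[29]
#2 0x2f→b5/s1 L1-HIT; vc=[29]
#3 0xec→b29/s1 VC-HIT; vc=[5]
#4 0x67→b12/s0 MISS; vc=[5]
#5 0x2d→b5/s1 VC-HIT; vc=[29]
#6 0xe0→b28/s0 MISS; vc=[29,12]
#7 0x2e→b5/s1 L1-HIT; vc=[29,12]
#8 0x28→b5/s1 L1-HIT; vc=[29,12]
#9 0xeb→b29/s1 VC-HIT; vc=[5,12]
#10 0xe5→b28/s0 L1-HIT; vc=[5,12]
#11 0x2d→b5/s1 VC-HIT; vc=[29,12]
#12 0xe2→b28/s0 L1-HIT; vc=[29,12]
#13 0xeb→b29/s1 VC-HIT; vc=[5,12]

OUTCOME = L1-HIT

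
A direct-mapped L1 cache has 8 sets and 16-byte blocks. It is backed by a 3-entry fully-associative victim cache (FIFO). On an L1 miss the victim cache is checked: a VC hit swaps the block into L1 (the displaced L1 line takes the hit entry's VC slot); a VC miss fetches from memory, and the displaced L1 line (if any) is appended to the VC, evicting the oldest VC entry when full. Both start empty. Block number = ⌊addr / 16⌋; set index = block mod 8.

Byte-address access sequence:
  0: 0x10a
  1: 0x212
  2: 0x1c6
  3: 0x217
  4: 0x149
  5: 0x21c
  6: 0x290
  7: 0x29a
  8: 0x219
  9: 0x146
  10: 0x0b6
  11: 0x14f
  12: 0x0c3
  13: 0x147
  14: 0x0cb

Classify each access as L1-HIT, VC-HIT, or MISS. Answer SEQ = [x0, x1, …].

SEQ = [MISS, MISS, MISS, L1-HIT, MISS, L1-HIT, MISS, L1-HIT, VC-HIT, L1-HIT, MISS, L1-HIT, MISS, VC-HIT, VC-HIT]

#0 0x10a→b16/s0 MISS; vc=[]
#1 0x212→b33/s1 MISS; vc=[]
#2 0x1c6→b28/s4 MISS; vc=[]
#3 0x217→b33/s1 L1-HIT; vc=[]
#4 0x149→b20/s4 MISS; vc=[28]
#5 0x21c→b33/s1 L1-HIT; vc=[28]
#6 0x290→b41/s1 MISS; vc=[28,33]
#7 0x29a→b41/s1 L1-HIT; vc=[28,33]
#8 0x219→b33/s1 VC-HIT; vc=[28,41]
#9 0x146→b20/s4 L1-HIT; vc=[28,41]
#10 0xb6→b11/s3 MISS; vc=[28,41]
#11 0x14f→b20/s4 L1-HIT; vc=[28,41]
#12 0xc3→b12/s4 MISS; vc=[28,41,20]
#13 0x147→b20/s4 VC-HIT; vc=[28,41,12]
#14 0xcb→b12/s4 VC-HIT; vc=[28,41,20]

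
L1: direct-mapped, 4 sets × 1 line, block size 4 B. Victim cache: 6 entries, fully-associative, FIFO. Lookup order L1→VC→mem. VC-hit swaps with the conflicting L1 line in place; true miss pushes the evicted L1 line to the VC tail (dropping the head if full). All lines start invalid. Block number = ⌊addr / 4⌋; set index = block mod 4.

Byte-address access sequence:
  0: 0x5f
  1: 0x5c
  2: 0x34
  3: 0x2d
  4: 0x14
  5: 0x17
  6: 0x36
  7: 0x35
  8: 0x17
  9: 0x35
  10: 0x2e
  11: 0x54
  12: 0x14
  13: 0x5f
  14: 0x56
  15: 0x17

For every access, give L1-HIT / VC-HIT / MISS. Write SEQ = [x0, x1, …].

SEQ = [MISS, L1-HIT, MISS, MISS, MISS, L1-HIT, VC-HIT, L1-HIT, VC-HIT, VC-HIT, L1-HIT, MISS, VC-HIT, VC-HIT, VC-HIT, VC-HIT]

#0 0x5f→b23/s3 MISS; vc=[]
#1 0x5c→b23/s3 L1-HIT; vc=[]
#2 0x34→b13/s1 MISS; vc=[]
#3 0x2d→b11/s3 MISS; vc=[23]
#4 0x14→b5/s1 MISS; vc=[23,13]
#5 0x17→b5/s1 L1-HIT; vc=[23,13]
#6 0x36→b13/s1 VC-HIT; vc=[23,5]
#7 0x35→b13/s1 L1-HIT; vc=[23,5]
#8 0x17→b5/s1 VC-HIT; vc=[23,13]
#9 0x35→b13/s1 VC-HIT; vc=[23,5]
#10 0x2e→b11/s3 L1-HIT; vc=[23,5]
#11 0x54→b21/s1 MISS; vc=[23,5,13]
#12 0x14→b5/s1 VC-HIT; vc=[23,21,13]
#13 0x5f→b23/s3 VC-HIT; vc=[11,21,13]
#14 0x56→b21/s1 VC-HIT; vc=[11,5,13]
#15 0x17→b5/s1 VC-HIT; vc=[11,21,13]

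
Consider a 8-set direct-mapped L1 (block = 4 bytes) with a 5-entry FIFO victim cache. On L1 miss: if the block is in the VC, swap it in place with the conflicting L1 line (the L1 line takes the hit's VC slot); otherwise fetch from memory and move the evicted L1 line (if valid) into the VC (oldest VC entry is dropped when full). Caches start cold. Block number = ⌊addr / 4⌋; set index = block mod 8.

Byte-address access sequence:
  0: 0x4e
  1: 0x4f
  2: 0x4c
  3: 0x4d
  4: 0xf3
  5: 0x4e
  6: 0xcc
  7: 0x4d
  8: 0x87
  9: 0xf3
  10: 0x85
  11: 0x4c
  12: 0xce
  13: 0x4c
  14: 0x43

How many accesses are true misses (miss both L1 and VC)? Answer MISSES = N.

#0 0x4e→b19/s3 MISS; vc=[]
#1 0x4f→b19/s3 L1-HIT; vc=[]
#2 0x4c→b19/s3 L1-HIT; vc=[]
#3 0x4d→b19/s3 L1-HIT; vc=[]
#4 0xf3→b60/s4 MISS; vc=[]
#5 0x4e→b19/s3 L1-HIT; vc=[]
#6 0xcc→b51/s3 MISS; vc=[19]
#7 0x4d→b19/s3 VC-HIT; vc=[51]
#8 0x87→b33/s1 MISS; vc=[51]
#9 0xf3→b60/s4 L1-HIT; vc=[51]
#10 0x85→b33/s1 L1-HIT; vc=[51]
#11 0x4c→b19/s3 L1-HIT; vc=[51]
#12 0xce→b51/s3 VC-HIT; vc=[19]
#13 0x4c→b19/s3 VC-HIT; vc=[51]
#14 0x43→b16/s0 MISS; vc=[51]

MISSES = 5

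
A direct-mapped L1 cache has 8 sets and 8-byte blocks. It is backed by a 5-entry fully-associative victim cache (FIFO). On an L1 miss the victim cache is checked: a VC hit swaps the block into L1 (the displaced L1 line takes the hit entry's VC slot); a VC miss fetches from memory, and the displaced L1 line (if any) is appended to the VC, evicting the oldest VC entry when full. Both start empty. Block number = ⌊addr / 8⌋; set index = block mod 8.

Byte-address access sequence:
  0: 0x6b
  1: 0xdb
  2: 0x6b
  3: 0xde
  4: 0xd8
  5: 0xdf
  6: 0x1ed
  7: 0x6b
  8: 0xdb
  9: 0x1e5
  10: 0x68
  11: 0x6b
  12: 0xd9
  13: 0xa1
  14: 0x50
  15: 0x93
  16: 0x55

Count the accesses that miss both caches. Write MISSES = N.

#0 0x6b→b13/s5 MISS; vc=[]
#1 0xdb→b27/s3 MISS; vc=[]
#2 0x6b→b13/s5 L1-HIT; vc=[]
#3 0xde→b27/s3 L1-HIT; vc=[]
#4 0xd8→b27/s3 L1-HIT; vc=[]
#5 0xdf→b27/s3 L1-HIT; vc=[]
#6 0x1ed→b61/s5 MISS; vc=[13]
#7 0x6b→b13/s5 VC-HIT; vc=[61]
#8 0xdb→b27/s3 L1-HIT; vc=[61]
#9 0x1e5→b60/s4 MISS; vc=[61]
#10 0x68→b13/s5 L1-HIT; vc=[61]
#11 0x6b→b13/s5 L1-HIT; vc=[61]
#12 0xd9→b27/s3 L1-HIT; vc=[61]
#13 0xa1→b20/s4 MISS; vc=[61,60]
#14 0x50→b10/s2 MISS; vc=[61,60]
#15 0x93→b18/s2 MISS; vc=[61,60,10]
#16 0x55→b10/s2 VC-HIT; vc=[61,60,18]

MISSES = 7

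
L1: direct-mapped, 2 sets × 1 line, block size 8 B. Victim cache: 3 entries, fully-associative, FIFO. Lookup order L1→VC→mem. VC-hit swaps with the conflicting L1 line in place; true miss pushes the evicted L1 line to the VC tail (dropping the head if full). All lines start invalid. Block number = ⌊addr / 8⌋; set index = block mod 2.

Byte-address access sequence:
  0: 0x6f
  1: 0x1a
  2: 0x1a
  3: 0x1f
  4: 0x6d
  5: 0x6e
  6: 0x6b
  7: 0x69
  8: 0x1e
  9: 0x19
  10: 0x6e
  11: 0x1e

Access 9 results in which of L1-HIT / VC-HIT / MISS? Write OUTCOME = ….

OUTCOME = L1-HIT

#0 0x6f→b13/s1 MISS; vc=[]
#1 0x1a→b3/s1 MISS; vc=[13]
#2 0x1a→b3/s1 L1-HIT; vc=[13]
#3 0x1f→b3/s1 L1-HIT; vc=[13]
#4 0x6d→b13/s1 VC-HIT; vc=[3]
#5 0x6e→b13/s1 L1-HIT; vc=[3]
#6 0x6b→b13/s1 L1-HIT; vc=[3]
#7 0x69→b13/s1 L1-HIT; vc=[3]
#8 0x1e→b3/s1 VC-HIT; vc=[13]
#9 0x19→b3/s1 L1-HIT; vc=[13]
#10 0x6e→b13/s1 VC-HIT; vc=[3]
#11 0x1e→b3/s1 VC-HIT; vc=[13]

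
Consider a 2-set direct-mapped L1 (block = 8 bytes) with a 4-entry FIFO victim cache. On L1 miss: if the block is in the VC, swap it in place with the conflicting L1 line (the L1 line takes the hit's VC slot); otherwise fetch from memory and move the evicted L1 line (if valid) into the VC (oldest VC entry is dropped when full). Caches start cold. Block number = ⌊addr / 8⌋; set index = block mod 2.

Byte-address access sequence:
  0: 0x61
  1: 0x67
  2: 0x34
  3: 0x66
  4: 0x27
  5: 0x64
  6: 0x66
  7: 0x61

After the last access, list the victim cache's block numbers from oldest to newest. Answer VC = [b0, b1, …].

#0 0x61→b12/s0 MISS; vc=[]
#1 0x67→b12/s0 L1-HIT; vc=[]
#2 0x34→b6/s0 MISS; vc=[12]
#3 0x66→b12/s0 VC-HIT; vc=[6]
#4 0x27→b4/s0 MISS; vc=[6,12]
#5 0x64→b12/s0 VC-HIT; vc=[6,4]
#6 0x66→b12/s0 L1-HIT; vc=[6,4]
#7 0x61→b12/s0 L1-HIT; vc=[6,4]

VC = [6, 4]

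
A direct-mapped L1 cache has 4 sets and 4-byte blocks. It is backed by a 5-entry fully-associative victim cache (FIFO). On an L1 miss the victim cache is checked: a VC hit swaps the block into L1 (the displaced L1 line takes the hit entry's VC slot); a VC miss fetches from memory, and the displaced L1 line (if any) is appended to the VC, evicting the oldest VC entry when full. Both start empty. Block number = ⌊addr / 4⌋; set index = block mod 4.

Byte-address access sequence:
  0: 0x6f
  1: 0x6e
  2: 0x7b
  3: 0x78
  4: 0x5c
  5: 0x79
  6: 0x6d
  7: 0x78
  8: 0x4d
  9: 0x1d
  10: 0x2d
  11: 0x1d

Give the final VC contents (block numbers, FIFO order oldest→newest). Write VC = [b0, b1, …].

0: 0x6f (blk 27, set 3) → MISS  vc=[]
1: 0x6e (blk 27, set 3) → L1-HIT  vc=[]
2: 0x7b (blk 30, set 2) → MISS  vc=[]
3: 0x78 (blk 30, set 2) → L1-HIT  vc=[]
4: 0x5c (blk 23, set 3) → MISS  vc=[27]
5: 0x79 (blk 30, set 2) → L1-HIT  vc=[27]
6: 0x6d (blk 27, set 3) → VC-HIT  vc=[23]
7: 0x78 (blk 30, set 2) → L1-HIT  vc=[23]
8: 0x4d (blk 19, set 3) → MISS  vc=[23, 27]
9: 0x1d (blk 7, set 3) → MISS  vc=[23, 27, 19]
10: 0x2d (blk 11, set 3) → MISS  vc=[23, 27, 19, 7]
11: 0x1d (blk 7, set 3) → VC-HIT  vc=[23, 27, 19, 11]

VC = [23, 27, 19, 11]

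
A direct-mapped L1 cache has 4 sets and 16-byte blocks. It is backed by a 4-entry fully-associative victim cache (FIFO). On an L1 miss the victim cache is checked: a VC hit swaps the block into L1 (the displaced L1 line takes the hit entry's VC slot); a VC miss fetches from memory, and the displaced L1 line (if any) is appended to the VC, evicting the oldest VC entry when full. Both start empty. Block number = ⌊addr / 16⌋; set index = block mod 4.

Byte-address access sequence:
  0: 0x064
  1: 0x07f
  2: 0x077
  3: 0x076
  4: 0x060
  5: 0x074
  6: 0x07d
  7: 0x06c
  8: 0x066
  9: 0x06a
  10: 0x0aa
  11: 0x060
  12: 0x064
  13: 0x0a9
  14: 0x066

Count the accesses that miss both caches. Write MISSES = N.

0: 0x64 (blk 6, set 2) → MISS  vc=[]
1: 0x7f (blk 7, set 3) → MISS  vc=[]
2: 0x77 (blk 7, set 3) → L1-HIT  vc=[]
3: 0x76 (blk 7, set 3) → L1-HIT  vc=[]
4: 0x60 (blk 6, set 2) → L1-HIT  vc=[]
5: 0x74 (blk 7, set 3) → L1-HIT  vc=[]
6: 0x7d (blk 7, set 3) → L1-HIT  vc=[]
7: 0x6c (blk 6, set 2) → L1-HIT  vc=[]
8: 0x66 (blk 6, set 2) → L1-HIT  vc=[]
9: 0x6a (blk 6, set 2) → L1-HIT  vc=[]
10: 0xaa (blk 10, set 2) → MISS  vc=[6]
11: 0x60 (blk 6, set 2) → VC-HIT  vc=[10]
12: 0x64 (blk 6, set 2) → L1-HIT  vc=[10]
13: 0xa9 (blk 10, set 2) → VC-HIT  vc=[6]
14: 0x66 (blk 6, set 2) → VC-HIT  vc=[10]

MISSES = 3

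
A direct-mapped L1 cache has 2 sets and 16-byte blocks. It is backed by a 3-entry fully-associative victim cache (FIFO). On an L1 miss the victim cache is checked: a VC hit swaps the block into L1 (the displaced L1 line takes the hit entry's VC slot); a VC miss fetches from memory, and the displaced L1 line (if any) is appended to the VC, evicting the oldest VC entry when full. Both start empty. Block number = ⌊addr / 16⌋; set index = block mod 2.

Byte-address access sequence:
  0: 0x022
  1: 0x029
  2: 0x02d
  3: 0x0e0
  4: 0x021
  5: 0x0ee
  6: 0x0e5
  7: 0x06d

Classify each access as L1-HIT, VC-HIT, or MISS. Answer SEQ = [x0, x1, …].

  [0] addr=0x22 blk=2 s=0: MISS | VC []
  [1] addr=0x29 blk=2 s=0: L1-HIT | VC []
  [2] addr=0x2d blk=2 s=0: L1-HIT | VC []
  [3] addr=0xe0 blk=14 s=0: MISS | VC [2]
  [4] addr=0x21 blk=2 s=0: VC-HIT | VC [14]
  [5] addr=0xee blk=14 s=0: VC-HIT | VC [2]
  [6] addr=0xe5 blk=14 s=0: L1-HIT | VC [2]
  [7] addr=0x6d blk=6 s=0: MISS | VC [2, 14]

SEQ = [MISS, L1-HIT, L1-HIT, MISS, VC-HIT, VC-HIT, L1-HIT, MISS]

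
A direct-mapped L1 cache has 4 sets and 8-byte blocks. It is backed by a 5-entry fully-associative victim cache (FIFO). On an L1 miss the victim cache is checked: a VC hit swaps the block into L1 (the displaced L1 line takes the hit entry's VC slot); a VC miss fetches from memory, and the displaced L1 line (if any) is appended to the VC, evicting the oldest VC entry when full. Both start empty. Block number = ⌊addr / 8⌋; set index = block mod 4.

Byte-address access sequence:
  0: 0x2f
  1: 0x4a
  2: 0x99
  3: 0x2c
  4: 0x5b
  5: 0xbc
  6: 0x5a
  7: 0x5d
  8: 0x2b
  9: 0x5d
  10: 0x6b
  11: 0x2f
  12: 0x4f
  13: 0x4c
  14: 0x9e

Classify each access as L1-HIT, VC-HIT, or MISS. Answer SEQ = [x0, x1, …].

SEQ = [MISS, MISS, MISS, VC-HIT, MISS, MISS, VC-HIT, L1-HIT, L1-HIT, L1-HIT, MISS, VC-HIT, VC-HIT, L1-HIT, VC-HIT]

#0 0x2f→b5/s1 MISS; vc=[]
#1 0x4a→b9/s1 MISS; vc=[5]
#2 0x99→b19/s3 MISS; vc=[5]
#3 0x2c→b5/s1 VC-HIT; vc=[9]
#4 0x5b→b11/s3 MISS; vc=[9,19]
#5 0xbc→b23/s3 MISS; vc=[9,19,11]
#6 0x5a→b11/s3 VC-HIT; vc=[9,19,23]
#7 0x5d→b11/s3 L1-HIT; vc=[9,19,23]
#8 0x2b→b5/s1 L1-HIT; vc=[9,19,23]
#9 0x5d→b11/s3 L1-HIT; vc=[9,19,23]
#10 0x6b→b13/s1 MISS; vc=[9,19,23,5]
#11 0x2f→b5/s1 VC-HIT; vc=[9,19,23,13]
#12 0x4f→b9/s1 VC-HIT; vc=[5,19,23,13]
#13 0x4c→b9/s1 L1-HIT; vc=[5,19,23,13]
#14 0x9e→b19/s3 VC-HIT; vc=[5,11,23,13]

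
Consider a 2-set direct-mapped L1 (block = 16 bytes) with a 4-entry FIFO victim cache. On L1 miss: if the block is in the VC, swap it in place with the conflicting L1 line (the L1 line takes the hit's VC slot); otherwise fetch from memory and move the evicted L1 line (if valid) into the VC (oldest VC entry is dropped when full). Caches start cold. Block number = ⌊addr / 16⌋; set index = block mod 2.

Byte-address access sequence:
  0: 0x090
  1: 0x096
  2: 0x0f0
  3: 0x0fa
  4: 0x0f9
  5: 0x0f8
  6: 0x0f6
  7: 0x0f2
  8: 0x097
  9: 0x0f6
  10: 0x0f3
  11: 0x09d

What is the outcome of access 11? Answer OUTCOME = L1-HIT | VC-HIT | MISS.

OUTCOME = VC-HIT

0: 0x90 (blk 9, set 1) → MISS  vc=[]
1: 0x96 (blk 9, set 1) → L1-HIT  vc=[]
2: 0xf0 (blk 15, set 1) → MISS  vc=[9]
3: 0xfa (blk 15, set 1) → L1-HIT  vc=[9]
4: 0xf9 (blk 15, set 1) → L1-HIT  vc=[9]
5: 0xf8 (blk 15, set 1) → L1-HIT  vc=[9]
6: 0xf6 (blk 15, set 1) → L1-HIT  vc=[9]
7: 0xf2 (blk 15, set 1) → L1-HIT  vc=[9]
8: 0x97 (blk 9, set 1) → VC-HIT  vc=[15]
9: 0xf6 (blk 15, set 1) → VC-HIT  vc=[9]
10: 0xf3 (blk 15, set 1) → L1-HIT  vc=[9]
11: 0x9d (blk 9, set 1) → VC-HIT  vc=[15]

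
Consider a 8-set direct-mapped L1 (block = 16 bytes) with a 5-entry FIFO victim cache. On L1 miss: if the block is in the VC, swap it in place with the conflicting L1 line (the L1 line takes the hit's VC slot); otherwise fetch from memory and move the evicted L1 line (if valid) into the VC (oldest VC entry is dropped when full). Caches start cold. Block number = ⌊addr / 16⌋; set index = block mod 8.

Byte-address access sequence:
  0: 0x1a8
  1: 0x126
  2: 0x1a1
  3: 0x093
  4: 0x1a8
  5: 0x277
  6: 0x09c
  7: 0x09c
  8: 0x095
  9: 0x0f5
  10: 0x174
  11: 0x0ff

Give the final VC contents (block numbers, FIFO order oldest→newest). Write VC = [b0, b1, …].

  [0] addr=0x1a8 blk=26 s=2: MISS | VC []
  [1] addr=0x126 blk=18 s=2: MISS | VC [26]
  [2] addr=0x1a1 blk=26 s=2: VC-HIT | VC [18]
  [3] addr=0x93 blk=9 s=1: MISS | VC [18]
  [4] addr=0x1a8 blk=26 s=2: L1-HIT | VC [18]
  [5] addr=0x277 blk=39 s=7: MISS | VC [18]
  [6] addr=0x9c blk=9 s=1: L1-HIT | VC [18]
  [7] addr=0x9c blk=9 s=1: L1-HIT | VC [18]
  [8] addr=0x95 blk=9 s=1: L1-HIT | VC [18]
  [9] addr=0xf5 blk=15 s=7: MISS | VC [18, 39]
  [10] addr=0x174 blk=23 s=7: MISS | VC [18, 39, 15]
  [11] addr=0xff blk=15 s=7: VC-HIT | VC [18, 39, 23]

VC = [18, 39, 23]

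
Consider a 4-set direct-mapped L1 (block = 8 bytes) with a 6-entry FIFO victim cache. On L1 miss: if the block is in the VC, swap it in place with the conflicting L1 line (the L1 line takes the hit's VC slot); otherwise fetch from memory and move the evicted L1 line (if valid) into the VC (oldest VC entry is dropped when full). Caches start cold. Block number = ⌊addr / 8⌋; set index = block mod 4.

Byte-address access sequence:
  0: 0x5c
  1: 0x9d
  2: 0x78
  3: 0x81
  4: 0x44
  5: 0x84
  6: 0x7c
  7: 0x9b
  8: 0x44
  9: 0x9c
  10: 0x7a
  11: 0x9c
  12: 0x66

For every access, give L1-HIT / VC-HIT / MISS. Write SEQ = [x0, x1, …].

SEQ = [MISS, MISS, MISS, MISS, MISS, VC-HIT, L1-HIT, VC-HIT, VC-HIT, L1-HIT, VC-HIT, VC-HIT, MISS]

#0 0x5c→b11/s3 MISS; vc=[]
#1 0x9d→b19/s3 MISS; vc=[11]
#2 0x78→b15/s3 MISS; vc=[11,19]
#3 0x81→b16/s0 MISS; vc=[11,19]
#4 0x44→b8/s0 MISS; vc=[11,19,16]
#5 0x84→b16/s0 VC-HIT; vc=[11,19,8]
#6 0x7c→b15/s3 L1-HIT; vc=[11,19,8]
#7 0x9b→b19/s3 VC-HIT; vc=[11,15,8]
#8 0x44→b8/s0 VC-HIT; vc=[11,15,16]
#9 0x9c→b19/s3 L1-HIT; vc=[11,15,16]
#10 0x7a→b15/s3 VC-HIT; vc=[11,19,16]
#11 0x9c→b19/s3 VC-HIT; vc=[11,15,16]
#12 0x66→b12/s0 MISS; vc=[11,15,16,8]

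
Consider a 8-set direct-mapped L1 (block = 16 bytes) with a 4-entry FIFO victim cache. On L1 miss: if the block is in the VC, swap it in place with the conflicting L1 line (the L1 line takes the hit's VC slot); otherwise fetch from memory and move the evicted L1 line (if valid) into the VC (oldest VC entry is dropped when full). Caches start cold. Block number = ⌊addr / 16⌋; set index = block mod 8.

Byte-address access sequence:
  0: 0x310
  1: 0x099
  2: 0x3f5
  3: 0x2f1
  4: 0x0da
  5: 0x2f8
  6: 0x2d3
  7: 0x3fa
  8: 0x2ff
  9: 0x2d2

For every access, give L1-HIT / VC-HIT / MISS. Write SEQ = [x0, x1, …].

0: 0x310 (blk 49, set 1) → MISS  vc=[]
1: 0x99 (blk 9, set 1) → MISS  vc=[49]
2: 0x3f5 (blk 63, set 7) → MISS  vc=[49]
3: 0x2f1 (blk 47, set 7) → MISS  vc=[49, 63]
4: 0xda (blk 13, set 5) → MISS  vc=[49, 63]
5: 0x2f8 (blk 47, set 7) → L1-HIT  vc=[49, 63]
6: 0x2d3 (blk 45, set 5) → MISS  vc=[49, 63, 13]
7: 0x3fa (blk 63, set 7) → VC-HIT  vc=[49, 47, 13]
8: 0x2ff (blk 47, set 7) → VC-HIT  vc=[49, 63, 13]
9: 0x2d2 (blk 45, set 5) → L1-HIT  vc=[49, 63, 13]

SEQ = [MISS, MISS, MISS, MISS, MISS, L1-HIT, MISS, VC-HIT, VC-HIT, L1-HIT]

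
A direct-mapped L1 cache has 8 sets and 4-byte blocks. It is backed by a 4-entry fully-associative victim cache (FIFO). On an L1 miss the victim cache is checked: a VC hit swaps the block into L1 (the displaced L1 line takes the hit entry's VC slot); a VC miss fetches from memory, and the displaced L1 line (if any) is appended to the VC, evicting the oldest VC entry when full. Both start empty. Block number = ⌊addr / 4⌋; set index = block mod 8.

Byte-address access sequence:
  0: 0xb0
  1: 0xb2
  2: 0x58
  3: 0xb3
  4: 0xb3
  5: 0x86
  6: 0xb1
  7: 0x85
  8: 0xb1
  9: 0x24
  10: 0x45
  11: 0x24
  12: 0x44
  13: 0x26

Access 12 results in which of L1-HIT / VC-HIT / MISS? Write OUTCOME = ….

OUTCOME = VC-HIT

0: 0xb0 (blk 44, set 4) → MISS  vc=[]
1: 0xb2 (blk 44, set 4) → L1-HIT  vc=[]
2: 0x58 (blk 22, set 6) → MISS  vc=[]
3: 0xb3 (blk 44, set 4) → L1-HIT  vc=[]
4: 0xb3 (blk 44, set 4) → L1-HIT  vc=[]
5: 0x86 (blk 33, set 1) → MISS  vc=[]
6: 0xb1 (blk 44, set 4) → L1-HIT  vc=[]
7: 0x85 (blk 33, set 1) → L1-HIT  vc=[]
8: 0xb1 (blk 44, set 4) → L1-HIT  vc=[]
9: 0x24 (blk 9, set 1) → MISS  vc=[33]
10: 0x45 (blk 17, set 1) → MISS  vc=[33, 9]
11: 0x24 (blk 9, set 1) → VC-HIT  vc=[33, 17]
12: 0x44 (blk 17, set 1) → VC-HIT  vc=[33, 9]
13: 0x26 (blk 9, set 1) → VC-HIT  vc=[33, 17]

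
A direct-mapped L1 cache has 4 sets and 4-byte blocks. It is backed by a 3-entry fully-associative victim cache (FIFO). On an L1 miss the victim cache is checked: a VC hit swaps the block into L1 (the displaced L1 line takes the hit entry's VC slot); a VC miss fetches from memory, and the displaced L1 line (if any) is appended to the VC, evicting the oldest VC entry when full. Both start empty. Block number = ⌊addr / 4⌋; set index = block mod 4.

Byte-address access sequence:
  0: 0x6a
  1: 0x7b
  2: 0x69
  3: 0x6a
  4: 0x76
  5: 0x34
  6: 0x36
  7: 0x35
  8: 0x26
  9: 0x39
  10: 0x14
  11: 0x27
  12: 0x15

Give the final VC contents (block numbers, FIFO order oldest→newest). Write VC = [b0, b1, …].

0: 0x6a (blk 26, set 2) → MISS  vc=[]
1: 0x7b (blk 30, set 2) → MISS  vc=[26]
2: 0x69 (blk 26, set 2) → VC-HIT  vc=[30]
3: 0x6a (blk 26, set 2) → L1-HIT  vc=[30]
4: 0x76 (blk 29, set 1) → MISS  vc=[30]
5: 0x34 (blk 13, set 1) → MISS  vc=[30, 29]
6: 0x36 (blk 13, set 1) → L1-HIT  vc=[30, 29]
7: 0x35 (blk 13, set 1) → L1-HIT  vc=[30, 29]
8: 0x26 (blk 9, set 1) → MISS  vc=[30, 29, 13]
9: 0x39 (blk 14, set 2) → MISS  vc=[29, 13, 26]
10: 0x14 (blk 5, set 1) → MISS  vc=[13, 26, 9]
11: 0x27 (blk 9, set 1) → VC-HIT  vc=[13, 26, 5]
12: 0x15 (blk 5, set 1) → VC-HIT  vc=[13, 26, 9]

VC = [13, 26, 9]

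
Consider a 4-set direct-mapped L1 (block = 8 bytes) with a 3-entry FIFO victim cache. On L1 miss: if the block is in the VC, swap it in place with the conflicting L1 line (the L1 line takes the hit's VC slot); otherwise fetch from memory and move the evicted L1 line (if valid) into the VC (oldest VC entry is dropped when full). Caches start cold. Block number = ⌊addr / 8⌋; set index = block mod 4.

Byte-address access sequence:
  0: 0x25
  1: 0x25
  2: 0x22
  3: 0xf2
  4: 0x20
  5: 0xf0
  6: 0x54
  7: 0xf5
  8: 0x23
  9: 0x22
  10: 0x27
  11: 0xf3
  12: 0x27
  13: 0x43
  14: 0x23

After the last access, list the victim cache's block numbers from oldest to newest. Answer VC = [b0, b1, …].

#0 0x25→b4/s0 MISS; vc=[]
#1 0x25→b4/s0 L1-HIT; vc=[]
#2 0x22→b4/s0 L1-HIT; vc=[]
#3 0xf2→b30/s2 MISS; vc=[]
#4 0x20→b4/s0 L1-HIT; vc=[]
#5 0xf0→b30/s2 L1-HIT; vc=[]
#6 0x54→b10/s2 MISS; vc=[30]
#7 0xf5→b30/s2 VC-HIT; vc=[10]
#8 0x23→b4/s0 L1-HIT; vc=[10]
#9 0x22→b4/s0 L1-HIT; vc=[10]
#10 0x27→b4/s0 L1-HIT; vc=[10]
#11 0xf3→b30/s2 L1-HIT; vc=[10]
#12 0x27→b4/s0 L1-HIT; vc=[10]
#13 0x43→b8/s0 MISS; vc=[10,4]
#14 0x23→b4/s0 VC-HIT; vc=[10,8]

VC = [10, 8]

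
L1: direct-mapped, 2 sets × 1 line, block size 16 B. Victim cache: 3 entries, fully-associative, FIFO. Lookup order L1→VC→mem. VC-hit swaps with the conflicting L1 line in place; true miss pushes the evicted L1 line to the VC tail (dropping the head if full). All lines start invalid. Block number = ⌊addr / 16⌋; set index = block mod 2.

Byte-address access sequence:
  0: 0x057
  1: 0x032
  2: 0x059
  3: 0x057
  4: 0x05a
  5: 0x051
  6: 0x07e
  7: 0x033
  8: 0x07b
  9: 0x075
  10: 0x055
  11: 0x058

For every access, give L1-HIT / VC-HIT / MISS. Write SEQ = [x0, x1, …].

#0 0x57→b5/s1 MISS; vc=[]
#1 0x32→b3/s1 MISS; vc=[5]
#2 0x59→b5/s1 VC-HIT; vc=[3]
#3 0x57→b5/s1 L1-HIT; vc=[3]
#4 0x5a→b5/s1 L1-HIT; vc=[3]
#5 0x51→b5/s1 L1-HIT; vc=[3]
#6 0x7e→b7/s1 MISS; vc=[3,5]
#7 0x33→b3/s1 VC-HIT; vc=[7,5]
#8 0x7b→b7/s1 VC-HIT; vc=[3,5]
#9 0x75→b7/s1 L1-HIT; vc=[3,5]
#10 0x55→b5/s1 VC-HIT; vc=[3,7]
#11 0x58→b5/s1 L1-HIT; vc=[3,7]

SEQ = [MISS, MISS, VC-HIT, L1-HIT, L1-HIT, L1-HIT, MISS, VC-HIT, VC-HIT, L1-HIT, VC-HIT, L1-HIT]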